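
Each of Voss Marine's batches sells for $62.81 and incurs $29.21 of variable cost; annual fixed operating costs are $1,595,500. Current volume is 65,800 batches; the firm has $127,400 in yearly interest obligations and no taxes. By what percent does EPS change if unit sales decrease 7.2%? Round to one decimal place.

Contribution at this volume is 65,800 × $33.60 = $2,210,880.00.
EBIT = $2,210,880.00 − $1,595,500 = $615,380.00.
After interest of $127,400.00, pre-tax earnings = $487,980.00.
Degree of combined leverage = contribution ÷ (EBIT − I) = $2,210,880.00 ÷ $487,980.00 = 4.5307.
EPS therefore changes by 4.5307 × (-7.2%) = -32.6%.

-32.6%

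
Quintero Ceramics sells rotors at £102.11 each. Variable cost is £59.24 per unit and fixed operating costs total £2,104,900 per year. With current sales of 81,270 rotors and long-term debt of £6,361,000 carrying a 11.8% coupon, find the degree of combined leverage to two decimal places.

At 81,270 units, contribution = 81,270 × £42.87 = £3,484,044.90.
EBIT = £3,484,044.90 − £2,104,900 = £1,379,144.90. Interest = £750,598.00, so EBIT − I = £628,546.90.
DCL = contribution ÷ (EBIT − I) = £3,484,044.90 ÷ £628,546.90 = 5.5430.

5.54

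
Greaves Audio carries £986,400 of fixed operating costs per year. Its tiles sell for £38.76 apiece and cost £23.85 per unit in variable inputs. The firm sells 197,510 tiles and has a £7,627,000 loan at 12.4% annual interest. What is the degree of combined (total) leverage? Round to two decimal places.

2.91

At 197,510 units, contribution = 197,510 × £14.91 = £2,944,874.10.
EBIT = £2,944,874.10 − £986,400 = £1,958,474.10. Interest = £945,748.00.
DOL = £2,944,874.10 ÷ £1,958,474.10 = 1.5037; DFL = £1,958,474.10 ÷ £1,012,726.10 = 1.9339.
DCL = DOL × DFL = 1.5037 × 1.9339 = 2.9080.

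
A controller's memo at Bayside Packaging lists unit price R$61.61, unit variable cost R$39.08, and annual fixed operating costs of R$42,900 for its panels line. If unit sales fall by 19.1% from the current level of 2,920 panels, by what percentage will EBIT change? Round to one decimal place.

Total contribution margin = 2,920 × R$22.53 = R$65,787.60.
Subtracting fixed costs: EBIT = R$65,787.60 − R$42,900 = R$22,887.60.
So DOL = total CM / EBIT = R$65,787.60 / R$22,887.60 = 2.8744.
So EBIT moves 2.8744 × (-19.1%) = -54.9%.

-54.9%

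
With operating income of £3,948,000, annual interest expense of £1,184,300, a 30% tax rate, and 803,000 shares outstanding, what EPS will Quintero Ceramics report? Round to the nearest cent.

Pre-tax income = £3,948,000 − £1,184,300.00 = £2,763,700.00.
After tax at 30%: net income = £2,763,700.00 × 0.70 = £1,934,590.00.
EPS = £1,934,590.00 ÷ 803,000 = £2.41.

£2.41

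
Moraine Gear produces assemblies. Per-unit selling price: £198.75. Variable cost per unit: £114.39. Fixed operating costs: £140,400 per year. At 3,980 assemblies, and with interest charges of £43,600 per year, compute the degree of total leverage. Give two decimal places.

At 3,980 units, contribution = 3,980 × £84.36 = £335,752.80.
EBIT = £335,752.80 − £140,400 = £195,352.80. Interest = £43,600.00.
DOL = £335,752.80 ÷ £195,352.80 = 1.7187; DFL = £195,352.80 ÷ £151,752.80 = 1.2873.
DCL = DOL × DFL = 1.7187 × 1.2873 = 2.2125.

2.21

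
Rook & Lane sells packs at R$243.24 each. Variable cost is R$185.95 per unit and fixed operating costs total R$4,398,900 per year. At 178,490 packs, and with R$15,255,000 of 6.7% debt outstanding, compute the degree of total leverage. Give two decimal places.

2.13

Total contribution margin = 178,490 × R$57.29 = R$10,225,692.10.
Subtracting fixed costs: EBIT = R$10,225,692.10 − R$4,398,900 = R$5,826,792.10. Interest = R$1,022,085.00.
DOL = R$10,225,692.10 ÷ R$5,826,792.10 = 1.7549; DFL = R$5,826,792.10 ÷ R$4,804,707.10 = 1.2127.
Combined leverage = 1.7549 × 1.2127 = 2.1282.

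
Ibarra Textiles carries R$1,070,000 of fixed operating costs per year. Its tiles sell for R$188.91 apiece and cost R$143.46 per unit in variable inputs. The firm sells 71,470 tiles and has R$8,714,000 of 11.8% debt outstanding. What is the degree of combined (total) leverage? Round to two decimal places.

2.82

Total contribution margin = 71,470 × R$45.45 = R$3,248,311.50.
EBIT = R$3,248,311.50 − R$1,070,000 = R$2,178,311.50. Interest = R$1,028,252.00.
DOL = R$3,248,311.50 ÷ R$2,178,311.50 = 1.4912; DFL = R$2,178,311.50 ÷ R$1,150,059.50 = 1.8941.
Combined leverage = 1.4912 × 1.8941 = 2.8245.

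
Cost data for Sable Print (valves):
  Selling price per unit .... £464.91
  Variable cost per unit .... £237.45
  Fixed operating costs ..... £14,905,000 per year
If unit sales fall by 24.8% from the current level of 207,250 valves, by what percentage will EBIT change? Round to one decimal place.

At 207,250 units, contribution = 207,250 × £227.46 = £47,141,085.00.
Operating income = contribution − fixed costs = £47,141,085.00 − £14,905,000 = £32,236,085.00.
Degree of operating leverage = £47,141,085.00 / £32,236,085.00 = 1.4624.
So EBIT moves 1.4624 × (-24.8%) = -36.3%.

-36.3%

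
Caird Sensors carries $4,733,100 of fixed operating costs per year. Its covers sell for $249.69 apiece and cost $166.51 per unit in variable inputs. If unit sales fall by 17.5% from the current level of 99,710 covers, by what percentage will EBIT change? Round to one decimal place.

-40.8%

At 99,710 units, contribution = 99,710 × $83.18 = $8,293,877.80.
EBIT = $8,293,877.80 − $4,733,100 = $3,560,777.80.
So DOL = total CM / EBIT = $8,293,877.80 / $3,560,777.80 = 2.3292.
%ΔEBIT = DOL × %ΔSales = 2.3292 × -17.5% = -40.8%.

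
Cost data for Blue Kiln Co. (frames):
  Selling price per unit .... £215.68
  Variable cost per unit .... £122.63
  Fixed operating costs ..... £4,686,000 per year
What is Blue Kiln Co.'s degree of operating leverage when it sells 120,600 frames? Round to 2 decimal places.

Total contribution margin = 120,600 × £93.05 = £11,221,830.00.
EBIT = £11,221,830.00 − £4,686,000 = £6,535,830.00.
DOL = contribution ÷ EBIT = £11,221,830.00 ÷ £6,535,830.00 = 1.7170.

1.72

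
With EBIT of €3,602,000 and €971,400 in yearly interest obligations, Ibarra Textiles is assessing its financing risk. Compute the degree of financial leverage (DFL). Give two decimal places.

1.37

Interest = €971,400.00.
Degree of financial leverage = EBIT / (EBIT − interest) = €3,602,000 / €2,630,600.00 = 1.3693.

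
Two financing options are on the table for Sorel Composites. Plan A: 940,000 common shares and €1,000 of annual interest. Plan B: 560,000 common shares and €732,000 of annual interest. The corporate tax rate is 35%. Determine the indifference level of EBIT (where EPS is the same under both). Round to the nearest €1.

€1,809,263

At indifference, (EBIT − 1,000)(1 − t)/940,000 = (EBIT − 732,000)(1 − t)/560,000.
The (1 − t) factor cancels: (EBIT − 1,000) × 560,000 = (EBIT − 732,000) × 940,000.
Solving, EBIT = (732,000·940,000 − 1,000·560,000) / (940,000 − 560,000) = 687,520,000,000 / 380,000 = 1,809,263.16.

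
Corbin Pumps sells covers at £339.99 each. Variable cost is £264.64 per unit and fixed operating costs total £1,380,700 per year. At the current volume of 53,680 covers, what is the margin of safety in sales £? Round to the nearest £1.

Contribution margin per unit = £339.99 − £264.64 = £75.35. Break-even units = £1,380,700 ÷ £75.35 = 18,323.82; break-even revenue = 18,323.82 × £339.99 = £6,229,916.30.
Current sales = 53,680 × £339.99 = £18,250,663.20.
Margin of safety = £18,250,663.20 − £6,229,916.30 = £12,020,747.

£12,020,747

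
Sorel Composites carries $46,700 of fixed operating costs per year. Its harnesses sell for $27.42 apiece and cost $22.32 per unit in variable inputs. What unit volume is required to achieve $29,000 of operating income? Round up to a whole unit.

14,844 harnesses

Contribution margin per unit = $27.42 − $22.32 = $5.10.
Need Q such that Q × $5.10 − $46,700 = $29,000, i.e. Q = $75,700 / $5.10 = 14,843.14 → 14,844.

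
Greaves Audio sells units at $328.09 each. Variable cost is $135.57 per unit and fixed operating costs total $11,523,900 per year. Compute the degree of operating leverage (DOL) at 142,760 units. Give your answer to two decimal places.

1.72

Contribution at this volume is 142,760 × $192.52 = $27,484,155.20.
Operating income = contribution − fixed costs = $27,484,155.20 − $11,523,900 = $15,960,255.20.
DOL = contribution ÷ EBIT = $27,484,155.20 ÷ $15,960,255.20 = 1.7220.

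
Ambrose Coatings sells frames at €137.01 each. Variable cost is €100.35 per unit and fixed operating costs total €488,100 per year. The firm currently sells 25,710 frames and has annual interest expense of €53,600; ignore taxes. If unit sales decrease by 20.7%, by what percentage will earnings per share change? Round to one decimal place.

-48.7%

Total contribution margin = 25,710 × €36.66 = €942,528.60.
Operating income = contribution − fixed costs = €942,528.60 − €488,100 = €454,428.60.
Interest = €53,600.00, so EBIT − I = €400,828.60.
Degree of combined leverage = contribution ÷ (EBIT − I) = €942,528.60 ÷ €400,828.60 = 2.3515.
EPS therefore changes by 2.3515 × (-20.7%) = -48.7%.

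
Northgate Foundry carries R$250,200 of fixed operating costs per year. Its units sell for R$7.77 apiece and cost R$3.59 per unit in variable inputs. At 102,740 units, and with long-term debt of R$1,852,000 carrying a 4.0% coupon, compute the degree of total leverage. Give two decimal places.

4.08

Total contribution margin = 102,740 × R$4.18 = R$429,453.20.
EBIT = R$429,453.20 − R$250,200 = R$179,253.20. Interest = R$74,080.00, so EBIT − I = R$105,173.20.
DCL = contribution ÷ (EBIT − I) = R$429,453.20 ÷ R$105,173.20 = 4.0833.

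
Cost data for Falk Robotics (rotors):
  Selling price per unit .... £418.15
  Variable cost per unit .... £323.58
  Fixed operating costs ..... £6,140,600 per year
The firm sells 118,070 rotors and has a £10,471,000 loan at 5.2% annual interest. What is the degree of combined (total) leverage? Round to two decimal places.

At 118,070 units, contribution = 118,070 × £94.57 = £11,165,879.90.
Operating income = contribution − fixed costs = £11,165,879.90 − £6,140,600 = £5,025,279.90. Interest = £544,492.00, so EBIT − I = £4,480,787.90.
DCL = contribution ÷ (EBIT − I) = £11,165,879.90 ÷ £4,480,787.90 = 2.4919.

2.49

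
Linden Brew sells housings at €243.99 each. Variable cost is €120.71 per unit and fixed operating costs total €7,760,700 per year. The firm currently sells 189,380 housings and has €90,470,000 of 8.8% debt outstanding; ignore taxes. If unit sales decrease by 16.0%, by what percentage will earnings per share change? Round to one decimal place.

-49.0%

At 189,380 units, contribution = 189,380 × €123.28 = €23,346,766.40.
Operating income = contribution − fixed costs = €23,346,766.40 − €7,760,700 = €15,586,066.40.
After interest of €7,961,360.00, pre-tax earnings = €7,624,706.40.
DCL = total CM / (EBIT − I) = €23,346,766.40 / €7,624,706.40 = 3.0620.
EPS therefore changes by 3.0620 × (-16.0%) = -49.0%.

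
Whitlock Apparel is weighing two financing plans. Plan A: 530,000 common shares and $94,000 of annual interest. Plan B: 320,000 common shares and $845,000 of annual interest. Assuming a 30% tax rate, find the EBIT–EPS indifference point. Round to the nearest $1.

$1,989,381

Set EPS_A = EPS_B: (EBIT − $94,000)(1 − 0.30) ÷ 530,000 = (EBIT − $845,000)(1 − 0.30) ÷ 320,000.
The (1 − t) factor cancels: (EBIT − 94,000) × 320,000 = (EBIT − 845,000) × 530,000.
EBIT × (530,000 − 320,000) = 845,000 × 530,000 − 94,000 × 320,000 = 417,770,000,000, so EBIT = 417,770,000,000 ÷ 210,000 = 1,989,380.95.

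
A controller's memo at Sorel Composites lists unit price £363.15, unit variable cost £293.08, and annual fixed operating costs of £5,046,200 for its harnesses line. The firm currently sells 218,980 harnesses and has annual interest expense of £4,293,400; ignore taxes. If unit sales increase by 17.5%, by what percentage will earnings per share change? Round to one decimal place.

Total contribution margin = 218,980 × £70.07 = £15,343,928.60.
EBIT = £15,343,928.60 − £5,046,200 = £10,297,728.60.
After interest of £4,293,400.00, pre-tax earnings = £6,004,328.60.
DCL = total CM / (EBIT − I) = £15,343,928.60 / £6,004,328.60 = 2.5555.
%ΔEPS = DCL × %ΔSales = 2.5555 × +17.5% = +44.7%.

+44.7%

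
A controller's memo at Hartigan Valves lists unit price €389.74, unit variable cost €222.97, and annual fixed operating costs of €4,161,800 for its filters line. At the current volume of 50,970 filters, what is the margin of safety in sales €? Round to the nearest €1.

Unit CM = price − variable cost = €389.74 − €222.97 = €166.77. Break-even units = €4,161,800 ÷ €166.77 = 24,955.33; break-even revenue = 24,955.33 × €389.74 = €9,726,089.42.
Current sales = 50,970 × €389.74 = €19,865,047.80.
Margin of safety = €19,865,047.80 − €9,726,089.42 = €10,138,958.

€10,138,958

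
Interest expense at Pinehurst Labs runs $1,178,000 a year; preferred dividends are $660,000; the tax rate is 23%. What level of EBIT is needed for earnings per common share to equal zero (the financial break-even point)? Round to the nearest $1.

$2,035,143

Preferred dividends are paid after tax, so their pre-tax equivalent is $660,000 ÷ (1 − 0.23) = $857,142.86.
EPS = 0 when EBIT covers interest plus the pre-tax preferred burden: $1,178,000 + $857,142.86 = $2,035,142.86.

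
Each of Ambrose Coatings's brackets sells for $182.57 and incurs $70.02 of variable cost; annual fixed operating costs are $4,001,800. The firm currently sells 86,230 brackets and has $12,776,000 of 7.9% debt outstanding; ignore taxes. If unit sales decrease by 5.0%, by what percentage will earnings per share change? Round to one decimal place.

At 86,230 units, contribution = 86,230 × $112.55 = $9,705,186.50.
Operating income = contribution − fixed costs = $9,705,186.50 − $4,001,800 = $5,703,386.50.
Interest = $1,009,304.00, so EBIT − I = $4,694,082.50.
Degree of combined leverage = contribution ÷ (EBIT − I) = $9,705,186.50 ÷ $4,694,082.50 = 2.0675.
EPS therefore changes by 2.0675 × (-5.0%) = -10.3%.

-10.3%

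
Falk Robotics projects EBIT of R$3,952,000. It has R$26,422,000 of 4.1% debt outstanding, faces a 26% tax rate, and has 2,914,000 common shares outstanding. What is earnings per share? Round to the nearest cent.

Interest = R$1,083,302.00, so EBT = R$3,952,000 − R$1,083,302.00 = R$2,868,698.00.
Net income = R$2,868,698.00 × (1 − 0.26) = R$2,122,836.52.
Per share: R$2,122,836.52 / 2,914,000 shares = R$0.73.

R$0.73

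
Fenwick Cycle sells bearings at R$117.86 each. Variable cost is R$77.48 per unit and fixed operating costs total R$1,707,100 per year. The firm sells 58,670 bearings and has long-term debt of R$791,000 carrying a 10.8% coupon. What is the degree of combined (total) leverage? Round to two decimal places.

At 58,670 units, contribution = 58,670 × R$40.38 = R$2,369,094.60.
EBIT = R$2,369,094.60 − R$1,707,100 = R$661,994.60. Interest = R$85,428.00, so EBIT − I = R$576,566.60.
DCL = contribution ÷ (EBIT − I) = R$2,369,094.60 ÷ R$576,566.60 = 4.1090.

4.11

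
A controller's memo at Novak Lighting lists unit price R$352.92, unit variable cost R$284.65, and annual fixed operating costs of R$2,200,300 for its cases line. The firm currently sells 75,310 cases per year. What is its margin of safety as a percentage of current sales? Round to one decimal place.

Contribution margin per unit = R$352.92 − R$284.65 = R$68.27. Break-even units = R$2,200,300 ÷ R$68.27 = 32,229.38; break-even revenue = 32,229.38 × R$352.92 = R$11,374,393.97.
Current sales = 75,310 × R$352.92 = R$26,578,405.20.
Margin of safety = (R$26,578,405.20 − R$11,374,393.97) ÷ R$26,578,405.20 = 57.2%.

57.2%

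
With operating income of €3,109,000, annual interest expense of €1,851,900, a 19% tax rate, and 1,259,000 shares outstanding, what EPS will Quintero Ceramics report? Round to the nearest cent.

€0.81

Pre-tax income = €3,109,000 − €1,851,900.00 = €1,257,100.00.
Net income = €1,257,100.00 × (1 − 0.19) = €1,018,251.00.
EPS = €1,018,251.00 ÷ 1,259,000 = €0.81.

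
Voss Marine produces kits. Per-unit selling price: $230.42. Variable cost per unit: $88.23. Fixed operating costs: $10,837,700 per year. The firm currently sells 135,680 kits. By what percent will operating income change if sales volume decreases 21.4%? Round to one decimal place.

-48.8%

At 135,680 units, contribution = 135,680 × $142.19 = $19,292,339.20.
Subtracting fixed costs: EBIT = $19,292,339.20 − $10,837,700 = $8,454,639.20.
Degree of operating leverage = $19,292,339.20 / $8,454,639.20 = 2.2819.
So EBIT moves 2.2819 × (-21.4%) = -48.8%.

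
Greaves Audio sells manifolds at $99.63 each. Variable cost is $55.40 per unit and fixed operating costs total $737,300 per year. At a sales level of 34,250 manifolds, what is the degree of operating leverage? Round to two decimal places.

1.95

At 34,250 units, contribution = 34,250 × $44.23 = $1,514,877.50.
EBIT = $1,514,877.50 − $737,300 = $777,577.50.
Degree of operating leverage = $1,514,877.50 / $777,577.50 = 1.9482.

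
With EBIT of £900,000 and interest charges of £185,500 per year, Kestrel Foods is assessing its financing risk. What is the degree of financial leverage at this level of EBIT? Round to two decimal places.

1.26

Interest = £185,500.00.
DFL = EBIT ÷ (EBIT − I) = £900,000 ÷ (£900,000 − £185,500.00) = £900,000 ÷ £714,500.00 = 1.2596.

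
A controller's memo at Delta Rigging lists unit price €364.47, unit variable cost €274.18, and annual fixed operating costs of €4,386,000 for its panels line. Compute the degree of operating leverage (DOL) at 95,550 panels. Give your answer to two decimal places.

2.03

Contribution at this volume is 95,550 × €90.29 = €8,627,209.50.
Subtracting fixed costs: EBIT = €8,627,209.50 − €4,386,000 = €4,241,209.50.
DOL = contribution ÷ EBIT = €8,627,209.50 ÷ €4,241,209.50 = 2.0341.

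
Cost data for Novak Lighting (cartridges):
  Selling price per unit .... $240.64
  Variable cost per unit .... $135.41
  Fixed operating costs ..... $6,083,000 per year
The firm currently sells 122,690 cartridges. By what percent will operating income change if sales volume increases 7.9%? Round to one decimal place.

Contribution at this volume is 122,690 × $105.23 = $12,910,668.70.
Subtracting fixed costs: EBIT = $12,910,668.70 − $6,083,000 = $6,827,668.70.
DOL = contribution ÷ EBIT = $12,910,668.70 ÷ $6,827,668.70 = 1.8909.
Operating income changes by 1.8909 × +7.9% = +14.9%.

+14.9%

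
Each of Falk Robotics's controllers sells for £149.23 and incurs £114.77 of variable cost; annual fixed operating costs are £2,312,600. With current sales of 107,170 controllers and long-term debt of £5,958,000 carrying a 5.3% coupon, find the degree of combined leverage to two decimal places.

Total contribution margin = 107,170 × £34.46 = £3,693,078.20.
Subtracting fixed costs: EBIT = £3,693,078.20 − £2,312,600 = £1,380,478.20. Interest = £315,774.00.
DOL = £3,693,078.20 ÷ £1,380,478.20 = 2.6752; DFL = £1,380,478.20 ÷ £1,064,704.20 = 1.2966.
Combined leverage = 2.6752 × 1.2966 = 3.4687.

3.47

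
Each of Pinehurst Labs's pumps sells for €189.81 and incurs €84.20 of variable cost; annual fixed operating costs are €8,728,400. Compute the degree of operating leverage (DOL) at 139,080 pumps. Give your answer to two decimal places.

Total contribution margin = 139,080 × €105.61 = €14,688,238.80.
Subtracting fixed costs: EBIT = €14,688,238.80 − €8,728,400 = €5,959,838.80.
So DOL = total CM / EBIT = €14,688,238.80 / €5,959,838.80 = 2.4645.

2.46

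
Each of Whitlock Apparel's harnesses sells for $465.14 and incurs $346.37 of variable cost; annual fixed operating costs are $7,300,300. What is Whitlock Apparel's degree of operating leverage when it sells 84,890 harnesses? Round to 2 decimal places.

Total contribution margin = 84,890 × $118.77 = $10,082,385.30.
Subtracting fixed costs: EBIT = $10,082,385.30 − $7,300,300 = $2,782,085.30.
Degree of operating leverage = $10,082,385.30 / $2,782,085.30 = 3.6240.

3.62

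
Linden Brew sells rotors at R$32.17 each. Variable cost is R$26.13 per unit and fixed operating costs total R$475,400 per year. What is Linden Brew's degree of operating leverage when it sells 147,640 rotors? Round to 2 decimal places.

Total contribution margin = 147,640 × R$6.04 = R$891,745.60.
Subtracting fixed costs: EBIT = R$891,745.60 − R$475,400 = R$416,345.60.
So DOL = total CM / EBIT = R$891,745.60 / R$416,345.60 = 2.1418.

2.14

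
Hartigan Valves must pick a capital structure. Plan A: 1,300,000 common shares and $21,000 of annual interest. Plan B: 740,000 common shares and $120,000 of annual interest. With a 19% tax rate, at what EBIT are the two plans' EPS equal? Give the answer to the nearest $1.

At indifference, (EBIT − 21,000)(1 − t)/1,300,000 = (EBIT − 120,000)(1 − t)/740,000.
The (1 − t) factor cancels: (EBIT − 21,000) × 740,000 = (EBIT − 120,000) × 1,300,000.
Solving, EBIT = (120,000·1,300,000 − 21,000·740,000) / (1,300,000 − 740,000) = 140,460,000,000 / 560,000 = 250,821.43.

$250,821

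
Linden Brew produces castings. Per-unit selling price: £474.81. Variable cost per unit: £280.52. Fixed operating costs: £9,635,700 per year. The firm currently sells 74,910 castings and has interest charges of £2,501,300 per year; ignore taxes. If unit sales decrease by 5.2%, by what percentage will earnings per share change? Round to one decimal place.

At 74,910 units, contribution = 74,910 × £194.29 = £14,554,263.90.
Operating income = contribution − fixed costs = £14,554,263.90 − £9,635,700 = £4,918,563.90.
Interest = £2,501,300.00, so EBIT − I = £2,417,263.90.
DCL = total CM / (EBIT − I) = £14,554,263.90 / £2,417,263.90 = 6.0210.
%ΔEPS = DCL × %ΔSales = 6.0210 × -5.2% = -31.3%.

-31.3%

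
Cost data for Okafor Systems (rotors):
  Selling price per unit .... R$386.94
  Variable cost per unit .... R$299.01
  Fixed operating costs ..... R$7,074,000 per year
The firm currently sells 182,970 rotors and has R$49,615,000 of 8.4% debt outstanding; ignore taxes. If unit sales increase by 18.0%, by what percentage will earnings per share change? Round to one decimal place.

Contribution at this volume is 182,970 × R$87.93 = R$16,088,552.10.
Operating income = contribution − fixed costs = R$16,088,552.10 − R$7,074,000 = R$9,014,552.10.
Interest = R$4,167,660.00, so EBIT − I = R$4,846,892.10.
Degree of combined leverage = contribution ÷ (EBIT − I) = R$16,088,552.10 ÷ R$4,846,892.10 = 3.3194.
EPS therefore changes by 3.3194 × (+18.0%) = +59.7%.

+59.7%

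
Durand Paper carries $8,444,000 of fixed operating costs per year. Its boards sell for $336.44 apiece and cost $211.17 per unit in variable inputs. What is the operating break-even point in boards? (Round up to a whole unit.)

Contribution margin per unit = $336.44 − $211.17 = $125.27.
Units to break even: $8,444,000 ÷ $125.27 = 67,406.40, rounded up to 67,407.

67,407 boards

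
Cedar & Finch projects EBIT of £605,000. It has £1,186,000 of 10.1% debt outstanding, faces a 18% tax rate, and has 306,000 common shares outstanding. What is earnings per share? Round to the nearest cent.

£1.30

Pre-tax income = £605,000 − £119,786.00 = £485,214.00.
After tax at 18%: net income = £485,214.00 × 0.82 = £397,875.48.
Per share: £397,875.48 / 306,000 shares = £1.30.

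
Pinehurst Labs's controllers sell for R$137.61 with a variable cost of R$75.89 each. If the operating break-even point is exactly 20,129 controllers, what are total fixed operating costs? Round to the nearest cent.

Each unit contributes R$137.61 − R$75.89 = R$61.72.
Fixed costs = break-even units × CM = 20,129 × R$61.72 = R$1,242,361.88.

R$1,242,361.88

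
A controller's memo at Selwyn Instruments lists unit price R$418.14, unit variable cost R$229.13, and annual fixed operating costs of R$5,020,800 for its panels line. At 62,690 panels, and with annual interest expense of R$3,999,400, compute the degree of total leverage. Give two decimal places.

Total contribution margin = 62,690 × R$189.01 = R$11,849,036.90.
Subtracting fixed costs: EBIT = R$11,849,036.90 − R$5,020,800 = R$6,828,236.90. Interest = R$3,999,400.00.
DOL = R$11,849,036.90 ÷ R$6,828,236.90 = 1.7353; DFL = R$6,828,236.90 ÷ R$2,828,836.90 = 2.4138.
DCL = DOL × DFL = 1.7353 × 2.4138 = 4.1887.

4.19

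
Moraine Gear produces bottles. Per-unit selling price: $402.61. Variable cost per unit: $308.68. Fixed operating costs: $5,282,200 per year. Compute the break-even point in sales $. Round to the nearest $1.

Contribution margin per unit = $402.61 − $308.68 = $93.93, a CM ratio of $93.93 ÷ $402.61 = 0.2333.
Break-even sales = FC ÷ CM ratio = $5,282,200 × $402.61 / $93.93 = $22,640,972.

$22,640,972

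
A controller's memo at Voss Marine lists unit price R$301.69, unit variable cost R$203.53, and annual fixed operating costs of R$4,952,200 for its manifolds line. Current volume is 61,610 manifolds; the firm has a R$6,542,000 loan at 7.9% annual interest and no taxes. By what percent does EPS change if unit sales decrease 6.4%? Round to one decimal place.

-66.9%

Total contribution margin = 61,610 × R$98.16 = R$6,047,637.60.
Operating income = contribution − fixed costs = R$6,047,637.60 − R$4,952,200 = R$1,095,437.60.
After interest of R$516,818.00, pre-tax earnings = R$578,619.60.
DCL = total CM / (EBIT − I) = R$6,047,637.60 / R$578,619.60 = 10.4518.
%ΔEPS = DCL × %ΔSales = 10.4518 × -6.4% = -66.9%.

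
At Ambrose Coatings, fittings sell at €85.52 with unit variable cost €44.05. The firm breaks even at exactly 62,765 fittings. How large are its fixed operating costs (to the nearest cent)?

Unit CM = price − variable cost = €85.52 − €44.05 = €41.47.
Fixed costs = break-even units × CM = 62,765 × €41.47 = €2,602,864.55.

€2,602,864.55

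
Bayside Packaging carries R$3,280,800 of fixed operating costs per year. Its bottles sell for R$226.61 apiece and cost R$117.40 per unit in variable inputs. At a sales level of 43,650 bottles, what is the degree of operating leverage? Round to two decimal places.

Total contribution margin = 43,650 × R$109.21 = R$4,767,016.50.
Subtracting fixed costs: EBIT = R$4,767,016.50 − R$3,280,800 = R$1,486,216.50.
Degree of operating leverage = R$4,767,016.50 / R$1,486,216.50 = 3.2075.

3.21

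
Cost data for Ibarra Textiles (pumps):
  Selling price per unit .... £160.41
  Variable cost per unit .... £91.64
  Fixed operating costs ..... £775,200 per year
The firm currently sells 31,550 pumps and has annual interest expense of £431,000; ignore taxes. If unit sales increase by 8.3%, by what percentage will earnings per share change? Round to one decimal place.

At 31,550 units, contribution = 31,550 × £68.77 = £2,169,693.50.
EBIT = £2,169,693.50 − £775,200 = £1,394,493.50.
After interest of £431,000.00, pre-tax earnings = £963,493.50.
Degree of combined leverage = contribution ÷ (EBIT − I) = £2,169,693.50 ÷ £963,493.50 = 2.2519.
%ΔEPS = DCL × %ΔSales = 2.2519 × +8.3% = +18.7%.

+18.7%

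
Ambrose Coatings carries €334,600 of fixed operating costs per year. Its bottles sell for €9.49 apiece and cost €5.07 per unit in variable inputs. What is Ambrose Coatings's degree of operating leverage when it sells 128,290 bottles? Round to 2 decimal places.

2.44

Contribution at this volume is 128,290 × €4.42 = €567,041.80.
Subtracting fixed costs: EBIT = €567,041.80 − €334,600 = €232,441.80.
DOL = contribution ÷ EBIT = €567,041.80 ÷ €232,441.80 = 2.4395.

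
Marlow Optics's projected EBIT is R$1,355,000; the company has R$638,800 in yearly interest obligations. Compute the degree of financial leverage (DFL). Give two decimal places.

Annual interest charges come to R$638,800.00.
DFL = EBIT ÷ (EBIT − I) = R$1,355,000 ÷ (R$1,355,000 − R$638,800.00) = R$1,355,000 ÷ R$716,200.00 = 1.8919.

1.89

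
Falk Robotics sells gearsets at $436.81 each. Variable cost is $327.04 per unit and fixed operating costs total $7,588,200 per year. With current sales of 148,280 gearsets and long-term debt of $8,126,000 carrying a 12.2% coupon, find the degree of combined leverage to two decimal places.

2.11

Total contribution margin = 148,280 × $109.77 = $16,276,695.60.
Operating income = contribution − fixed costs = $16,276,695.60 − $7,588,200 = $8,688,495.60. Interest = $991,372.00.
DOL = $16,276,695.60 ÷ $8,688,495.60 = 1.8734; DFL = $8,688,495.60 ÷ $7,697,123.60 = 1.1288.
Combined leverage = 1.8734 × 1.1288 = 2.1147.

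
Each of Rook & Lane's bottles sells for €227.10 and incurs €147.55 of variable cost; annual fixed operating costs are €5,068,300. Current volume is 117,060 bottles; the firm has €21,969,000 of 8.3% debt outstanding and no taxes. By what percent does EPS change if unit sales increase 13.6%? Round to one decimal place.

Total contribution margin = 117,060 × €79.55 = €9,312,123.00.
Subtracting fixed costs: EBIT = €9,312,123.00 − €5,068,300 = €4,243,823.00.
After interest of €1,823,427.00, pre-tax earnings = €2,420,396.00.
Degree of combined leverage = contribution ÷ (EBIT − I) = €9,312,123.00 ÷ €2,420,396.00 = 3.8474.
EPS therefore changes by 3.8474 × (+13.6%) = +52.3%.

+52.3%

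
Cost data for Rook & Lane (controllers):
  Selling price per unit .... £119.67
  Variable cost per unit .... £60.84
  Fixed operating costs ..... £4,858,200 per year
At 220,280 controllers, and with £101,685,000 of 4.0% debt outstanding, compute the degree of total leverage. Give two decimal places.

Total contribution margin = 220,280 × £58.83 = £12,959,072.40.
Operating income = contribution − fixed costs = £12,959,072.40 − £4,858,200 = £8,100,872.40. Interest = £4,067,400.00, so EBIT − I = £4,033,472.40.
DCL = contribution ÷ (EBIT − I) = £12,959,072.40 ÷ £4,033,472.40 = 3.2129.

3.21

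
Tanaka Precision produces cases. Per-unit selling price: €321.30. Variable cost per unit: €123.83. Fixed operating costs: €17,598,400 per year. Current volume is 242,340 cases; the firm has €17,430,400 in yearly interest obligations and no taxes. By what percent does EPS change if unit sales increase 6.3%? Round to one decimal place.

+23.5%

Total contribution margin = 242,340 × €197.47 = €47,854,879.80.
Subtracting fixed costs: EBIT = €47,854,879.80 − €17,598,400 = €30,256,479.80.
After interest of €17,430,400.00, pre-tax earnings = €12,826,079.80.
Degree of combined leverage = contribution ÷ (EBIT − I) = €47,854,879.80 ÷ €12,826,079.80 = 3.7311.
%ΔEPS = DCL × %ΔSales = 3.7311 × +6.3% = +23.5%.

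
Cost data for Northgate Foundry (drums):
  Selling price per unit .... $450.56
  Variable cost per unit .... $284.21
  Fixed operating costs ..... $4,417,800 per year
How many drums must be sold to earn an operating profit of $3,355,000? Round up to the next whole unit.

46,726 drums

Unit CM = price − variable cost = $450.56 − $284.21 = $166.35.
Units = (FC + target) / CM = ($4,417,800 + $3,355,000) / $166.35 = 46,725.58, so 46,726 drums.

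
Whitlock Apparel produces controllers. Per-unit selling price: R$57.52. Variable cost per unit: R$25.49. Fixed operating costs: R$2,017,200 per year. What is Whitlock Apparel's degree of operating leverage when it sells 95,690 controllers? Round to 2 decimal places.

Contribution at this volume is 95,690 × R$32.03 = R$3,064,950.70.
EBIT = R$3,064,950.70 − R$2,017,200 = R$1,047,750.70.
Degree of operating leverage = R$3,064,950.70 / R$1,047,750.70 = 2.9253.

2.93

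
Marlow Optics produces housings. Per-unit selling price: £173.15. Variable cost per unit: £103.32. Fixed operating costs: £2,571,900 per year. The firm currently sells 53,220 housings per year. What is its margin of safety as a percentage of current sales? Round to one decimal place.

30.8%

Each unit contributes £173.15 − £103.32 = £69.83. Break-even units = £2,571,900 ÷ £69.83 = 36,830.87; break-even revenue = 36,830.87 × £173.15 = £6,377,266.00.
Current sales = 53,220 × £173.15 = £9,215,043.00.
Margin of safety = (£9,215,043.00 − £6,377,266.00) ÷ £9,215,043.00 = 30.8%.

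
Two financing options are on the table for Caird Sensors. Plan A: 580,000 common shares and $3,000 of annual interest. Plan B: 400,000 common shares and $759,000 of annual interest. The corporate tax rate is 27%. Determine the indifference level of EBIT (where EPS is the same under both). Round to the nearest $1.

Set EPS_A = EPS_B: (EBIT − $3,000)(1 − 0.27) ÷ 580,000 = (EBIT − $759,000)(1 − 0.27) ÷ 400,000.
Cancelling (1 − t) and cross-multiplying: 400,000·(EBIT − 3,000) = 580,000·(EBIT − 759,000).
EBIT × (580,000 − 400,000) = 759,000 × 580,000 − 3,000 × 400,000 = 439,020,000,000, so EBIT = 439,020,000,000 ÷ 180,000 = 2,439,000.00.

$2,439,000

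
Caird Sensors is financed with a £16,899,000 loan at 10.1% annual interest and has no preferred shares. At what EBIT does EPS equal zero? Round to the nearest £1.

£1,706,799

Annual interest = 10.1% × £16,899,000 = £1,706,799.00.
With no preferred dividends, EPS = 0 when EBIT exactly covers interest, so the financial break-even EBIT is £1,706,799.00.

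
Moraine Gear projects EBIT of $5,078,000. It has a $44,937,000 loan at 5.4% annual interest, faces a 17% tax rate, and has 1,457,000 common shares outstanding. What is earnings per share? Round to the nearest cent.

$1.51

Pre-tax income = $5,078,000 − $2,426,598.00 = $2,651,402.00.
After tax at 17%: net income = $2,651,402.00 × 0.83 = $2,200,663.66.
EPS = $2,200,663.66 ÷ 1,457,000 = $1.51.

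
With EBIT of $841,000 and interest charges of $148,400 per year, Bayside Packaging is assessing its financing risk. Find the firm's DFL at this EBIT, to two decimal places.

1.21

Interest = $148,400.00.
Degree of financial leverage = EBIT / (EBIT − interest) = $841,000 / $692,600.00 = 1.2143.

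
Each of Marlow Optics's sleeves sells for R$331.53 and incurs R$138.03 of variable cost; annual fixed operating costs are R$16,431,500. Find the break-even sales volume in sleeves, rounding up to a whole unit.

Contribution margin per unit = R$331.53 − R$138.03 = R$193.50.
Units to break even: R$16,431,500 ÷ R$193.50 = 84,917.31, rounded up to 84,918.

84,918 sleeves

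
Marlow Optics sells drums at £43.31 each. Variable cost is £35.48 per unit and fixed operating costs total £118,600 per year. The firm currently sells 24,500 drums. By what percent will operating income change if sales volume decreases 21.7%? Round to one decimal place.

At 24,500 units, contribution = 24,500 × £7.83 = £191,835.00.
Operating income = contribution − fixed costs = £191,835.00 − £118,600 = £73,235.00.
Degree of operating leverage = £191,835.00 / £73,235.00 = 2.6194.
Operating income changes by 2.6194 × -21.7% = -56.8%.

-56.8%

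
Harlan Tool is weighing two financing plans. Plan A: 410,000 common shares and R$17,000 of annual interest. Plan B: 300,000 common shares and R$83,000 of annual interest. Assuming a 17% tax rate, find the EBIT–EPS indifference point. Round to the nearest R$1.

At indifference, (EBIT − 17,000)(1 − t)/410,000 = (EBIT − 83,000)(1 − t)/300,000.
The (1 − t) factor cancels: (EBIT − 17,000) × 300,000 = (EBIT − 83,000) × 410,000.
EBIT × (410,000 − 300,000) = 83,000 × 410,000 − 17,000 × 300,000 = 28,930,000,000, so EBIT = 28,930,000,000 ÷ 110,000 = 263,000.00.

R$263,000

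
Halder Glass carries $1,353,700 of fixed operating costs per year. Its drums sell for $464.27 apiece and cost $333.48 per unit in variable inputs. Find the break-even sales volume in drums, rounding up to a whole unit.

Unit CM = price − variable cost = $464.27 − $333.48 = $130.79.
Units to break even: $1,353,700 ÷ $130.79 = 10,350.18, rounded up to 10,351.

10,351 drums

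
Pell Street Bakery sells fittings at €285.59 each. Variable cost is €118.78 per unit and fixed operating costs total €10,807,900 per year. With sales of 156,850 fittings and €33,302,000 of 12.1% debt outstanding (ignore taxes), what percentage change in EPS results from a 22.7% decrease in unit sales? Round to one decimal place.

At 156,850 units, contribution = 156,850 × €166.81 = €26,164,148.50.
EBIT = €26,164,148.50 − €10,807,900 = €15,356,248.50.
Interest = €4,029,542.00, so EBIT − I = €11,326,706.50.
Degree of combined leverage = contribution ÷ (EBIT − I) = €26,164,148.50 ÷ €11,326,706.50 = 2.3100.
%ΔEPS = DCL × %ΔSales = 2.3100 × -22.7% = -52.4%.

-52.4%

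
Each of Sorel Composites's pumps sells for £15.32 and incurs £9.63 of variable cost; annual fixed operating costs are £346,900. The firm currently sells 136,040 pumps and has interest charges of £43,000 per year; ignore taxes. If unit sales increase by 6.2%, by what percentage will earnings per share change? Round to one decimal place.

Total contribution margin = 136,040 × £5.69 = £774,067.60.
EBIT = £774,067.60 − £346,900 = £427,167.60.
Interest = £43,000.00, so EBIT − I = £384,167.60.
DCL = total CM / (EBIT − I) = £774,067.60 / £384,167.60 = 2.0149.
%ΔEPS = DCL × %ΔSales = 2.0149 × +6.2% = +12.5%.

+12.5%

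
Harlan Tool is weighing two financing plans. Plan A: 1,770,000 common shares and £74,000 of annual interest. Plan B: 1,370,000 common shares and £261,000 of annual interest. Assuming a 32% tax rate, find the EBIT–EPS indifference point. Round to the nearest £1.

£901,475

Set EPS_A = EPS_B: (EBIT − £74,000)(1 − 0.32) ÷ 1,770,000 = (EBIT − £261,000)(1 − 0.32) ÷ 1,370,000.
The (1 − t) factor cancels: (EBIT − 74,000) × 1,370,000 = (EBIT − 261,000) × 1,770,000.
Solving, EBIT = (261,000·1,770,000 − 74,000·1,370,000) / (1,770,000 − 1,370,000) = 360,590,000,000 / 400,000 = 901,475.00.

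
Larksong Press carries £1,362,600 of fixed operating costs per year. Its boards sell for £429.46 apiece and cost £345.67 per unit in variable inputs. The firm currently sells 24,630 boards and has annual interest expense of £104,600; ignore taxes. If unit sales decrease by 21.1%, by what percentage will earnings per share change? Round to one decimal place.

Contribution at this volume is 24,630 × £83.79 = £2,063,747.70.
Operating income = contribution − fixed costs = £2,063,747.70 − £1,362,600 = £701,147.70.
After interest of £104,600.00, pre-tax earnings = £596,547.70.
Degree of combined leverage = contribution ÷ (EBIT − I) = £2,063,747.70 ÷ £596,547.70 = 3.4595.
EPS therefore changes by 3.4595 × (-21.1%) = -73.0%.

-73.0%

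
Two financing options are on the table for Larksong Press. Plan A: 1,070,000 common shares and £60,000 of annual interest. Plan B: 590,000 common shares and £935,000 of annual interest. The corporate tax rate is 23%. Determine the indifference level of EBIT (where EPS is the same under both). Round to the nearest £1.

£2,010,521

At indifference, (EBIT − 60,000)(1 − t)/1,070,000 = (EBIT − 935,000)(1 − t)/590,000.
Cancelling (1 − t) and cross-multiplying: 590,000·(EBIT − 60,000) = 1,070,000·(EBIT − 935,000).
Solving, EBIT = (935,000·1,070,000 − 60,000·590,000) / (1,070,000 − 590,000) = 965,050,000,000 / 480,000 = 2,010,520.83.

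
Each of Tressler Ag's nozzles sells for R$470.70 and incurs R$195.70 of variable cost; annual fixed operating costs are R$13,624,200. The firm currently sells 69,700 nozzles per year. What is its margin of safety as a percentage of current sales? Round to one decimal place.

Each unit contributes R$470.70 − R$195.70 = R$275.00. Break-even units = R$13,624,200 ÷ R$275.00 = 49,542.55; break-even revenue = 49,542.55 × R$470.70 = R$23,319,676.15.
Current sales = 69,700 × R$470.70 = R$32,807,790.00.
Margin of safety = (R$32,807,790.00 − R$23,319,676.15) ÷ R$32,807,790.00 = 28.9%.

28.9%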